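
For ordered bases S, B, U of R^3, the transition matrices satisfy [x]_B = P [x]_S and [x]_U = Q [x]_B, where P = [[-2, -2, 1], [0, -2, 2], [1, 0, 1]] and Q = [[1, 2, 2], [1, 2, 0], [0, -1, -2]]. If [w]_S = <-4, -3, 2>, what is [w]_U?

<32, 36, -6>

Composing the changes, [w]_U = Q P [w]_S.
Q P = [[0, -6, 7], [-2, -6, 5], [-2, 2, -4]]; applying this to <-4, -3, 2> gives <32, 36, -6>.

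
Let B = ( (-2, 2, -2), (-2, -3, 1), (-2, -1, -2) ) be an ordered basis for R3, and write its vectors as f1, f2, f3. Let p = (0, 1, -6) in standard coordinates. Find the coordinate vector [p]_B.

We seek scalars with c_1 f1 + ... + c_3 f3 = p; equivalently solve M c = p where the columns of M are f1, ..., f3.
Row-reducing the augmented matrix [M | p] gives c = (-1, -2, 3).
Check: -f1 - 2f2 + 3f3 = (0, 1, -6).

(-1, -2, 3)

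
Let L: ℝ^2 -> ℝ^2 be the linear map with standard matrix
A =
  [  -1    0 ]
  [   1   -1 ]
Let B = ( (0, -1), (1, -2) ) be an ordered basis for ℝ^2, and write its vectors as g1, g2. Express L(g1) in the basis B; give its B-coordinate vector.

(-1, 0)

Compute L(g1) = A g1 = (0, 1) in standard coordinates.
Then write this in B-coordinates: solve for y in y_1 g1 + y_2 g2 = (0, 1).
This gives y = (-1, 0), which is column 1 of [L]_B.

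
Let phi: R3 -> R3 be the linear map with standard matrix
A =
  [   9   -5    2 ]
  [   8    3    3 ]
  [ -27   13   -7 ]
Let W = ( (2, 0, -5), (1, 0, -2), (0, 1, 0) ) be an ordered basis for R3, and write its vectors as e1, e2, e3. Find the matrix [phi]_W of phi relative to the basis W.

[[3, 3, -3], [2, -1, 1], [1, 2, 3]]

Let P have columns e1, ..., e3. Then [phi]_W = P^(-1) A P.
Here det P = -1, so P^(-1) is integer; computing A P first and then P^(-1)(A P) gives [[3, 3, -3], [2, -1, 1], [1, 2, 3]].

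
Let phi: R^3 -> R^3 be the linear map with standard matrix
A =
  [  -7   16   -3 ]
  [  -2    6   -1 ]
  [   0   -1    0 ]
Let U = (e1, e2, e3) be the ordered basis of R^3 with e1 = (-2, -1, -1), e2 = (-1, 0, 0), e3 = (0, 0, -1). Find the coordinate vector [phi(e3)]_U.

(-1, -1, 1)

Compute phi(e3) = A e3 = (3, 1, 0) in standard coordinates.
Then write this in U-coordinates: solve for y in y_1 e1 + ... + y_3 e3 = (3, 1, 0).
This gives y = (-1, -1, 1), which is column 3 of [phi]_U.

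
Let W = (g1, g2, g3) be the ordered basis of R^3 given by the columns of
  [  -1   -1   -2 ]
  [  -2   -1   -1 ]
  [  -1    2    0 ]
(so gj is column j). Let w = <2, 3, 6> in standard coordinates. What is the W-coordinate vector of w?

<-2, 2, -1>

We seek scalars with c_1 g1 + ... + c_3 g3 = w; equivalently solve M c = w where the columns of M are g1, ..., g3.
Solving this 3x3 system gives c = (-2, 2, -1).
Check: -2g1 + 2g2 - g3 = <2, 3, 6>.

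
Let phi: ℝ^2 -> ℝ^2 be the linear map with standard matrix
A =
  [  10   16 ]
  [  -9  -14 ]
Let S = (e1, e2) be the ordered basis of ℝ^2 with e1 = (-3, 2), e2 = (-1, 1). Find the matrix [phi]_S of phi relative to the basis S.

With P the matrix whose columns are e1, e2, [phi]_S = P^(-1) A P.
Column by column: phi(e1) = A e1 = (2, -1); its S-coordinates (-1, 1) give column 1.
Continuing for each basis vector yields [phi]_S = [[-1, -1], [1, -3]].

[[-1, -1], [1, -3]]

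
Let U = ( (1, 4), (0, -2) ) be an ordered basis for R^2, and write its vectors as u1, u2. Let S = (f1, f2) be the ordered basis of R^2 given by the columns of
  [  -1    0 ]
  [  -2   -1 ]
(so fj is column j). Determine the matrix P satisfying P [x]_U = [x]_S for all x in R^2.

[[-1, 0], [-2, 2]]

Let M have columns uj and N have columns fj. Then for every x, N [x]_S = x = M [x]_U, so P = N^(-1) M.
Since det N = 1, N^(-1) has integer entries; multiplying gives P = [[-1, 0], [-2, 2]].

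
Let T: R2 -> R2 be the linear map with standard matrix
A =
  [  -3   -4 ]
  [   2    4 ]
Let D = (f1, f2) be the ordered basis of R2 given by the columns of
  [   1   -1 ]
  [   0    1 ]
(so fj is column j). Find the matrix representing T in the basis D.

The j-th column of [T]_D is [T(fj)]_D.
T(f1) = A f1 = <-3, 2> = -f1 + 2f2, so column 1 is <-1, 2>.
Repeating for f2 and assembling the columns gives [[-1, 1], [2, 2]].

[[-1, 1], [2, 2]]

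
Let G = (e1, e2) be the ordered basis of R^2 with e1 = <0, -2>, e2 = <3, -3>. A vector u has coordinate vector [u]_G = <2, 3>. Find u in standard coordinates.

<9, -13>

u = M [u]_G, where M has columns e1, e2.
Carrying out the matrix-vector product, u = <9, -13>.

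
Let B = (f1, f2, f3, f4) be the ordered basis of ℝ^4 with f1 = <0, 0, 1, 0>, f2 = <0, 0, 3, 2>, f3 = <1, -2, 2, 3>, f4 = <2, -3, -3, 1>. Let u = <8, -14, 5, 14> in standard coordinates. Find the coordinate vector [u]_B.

<3, 0, 4, 2>

[u]_B is the unique c with M c = u, where M has columns f1, ..., f4.
Solving this 4x4 system gives c = (3, 0, 4, 2).
Check: 3f1 + 0·f2 + 4f3 + 2f4 = <8, -14, 5, 14>.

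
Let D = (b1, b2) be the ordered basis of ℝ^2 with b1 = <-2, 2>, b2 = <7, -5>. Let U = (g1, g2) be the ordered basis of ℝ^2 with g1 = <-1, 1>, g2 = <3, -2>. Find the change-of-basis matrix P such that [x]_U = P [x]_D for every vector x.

[[2, -1], [0, 2]]

Let M have columns bj and N have columns gj. Then for every x, N [x]_U = x = M [x]_D, so P = N^(-1) M.
Since det N = -1, N^(-1) has integer entries; multiplying gives P = [[2, -1], [0, 2]].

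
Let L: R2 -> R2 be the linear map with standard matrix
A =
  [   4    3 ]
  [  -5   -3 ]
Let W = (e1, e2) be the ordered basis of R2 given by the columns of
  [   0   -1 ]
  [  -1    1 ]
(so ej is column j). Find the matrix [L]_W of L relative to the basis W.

The j-th column of [L]_W is [L(ej)]_W.
L(e1) = A e1 = <-3, 3> = 0·e1 + 3e2, so column 1 is <0, 3>.
Repeating for e2 and assembling the columns gives [[0, -1], [3, 1]].

[[0, -1], [3, 1]]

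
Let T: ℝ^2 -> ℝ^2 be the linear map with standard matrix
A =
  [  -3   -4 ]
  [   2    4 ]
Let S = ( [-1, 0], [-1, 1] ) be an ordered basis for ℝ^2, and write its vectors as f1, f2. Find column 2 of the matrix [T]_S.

[-1, 2]

Column 2 of [T]_S is the S-coordinate vector of T(f2).
In standard coordinates T(f2) = A f2 = [-1, 2].
Converting to S: [-1, 2] = -f1 + 2f2, so the coordinate vector is [-1, 2].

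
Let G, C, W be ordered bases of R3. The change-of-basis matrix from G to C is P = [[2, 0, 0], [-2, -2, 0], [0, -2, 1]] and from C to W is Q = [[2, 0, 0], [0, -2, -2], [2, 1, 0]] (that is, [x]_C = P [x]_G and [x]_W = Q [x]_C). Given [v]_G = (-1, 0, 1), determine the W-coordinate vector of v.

(-4, -6, -2)

First [v]_C = P [v]_G = (-2, 2, 1).
Then [v]_W = Q [v]_C = (-4, -6, -2).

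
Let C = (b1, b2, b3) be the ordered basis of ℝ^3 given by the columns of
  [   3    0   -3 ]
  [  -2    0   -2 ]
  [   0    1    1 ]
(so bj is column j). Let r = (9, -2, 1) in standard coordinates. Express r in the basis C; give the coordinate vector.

(2, 2, -1)

[r]_C is the unique c with M c = r, where M has columns b1, ..., b3.
Solving this 3x3 system gives c = (2, 2, -1).
Check: 2b1 + 2b2 - b3 = (9, -2, 1).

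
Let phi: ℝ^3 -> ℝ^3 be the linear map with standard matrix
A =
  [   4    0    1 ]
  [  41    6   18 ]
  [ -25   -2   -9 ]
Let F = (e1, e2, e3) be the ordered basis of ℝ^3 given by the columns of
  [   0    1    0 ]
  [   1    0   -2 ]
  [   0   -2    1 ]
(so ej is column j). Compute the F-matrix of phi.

Let P have columns e1, ..., e3. Then [phi]_F = P^(-1) A P.
Here det P = -1, so P^(-1) is integer; computing A P first and then P^(-1)(A P) gives [[2, -1, 0], [0, 2, 1], [-2, -3, -3]].

[[2, -1, 0], [0, 2, 1], [-2, -3, -3]]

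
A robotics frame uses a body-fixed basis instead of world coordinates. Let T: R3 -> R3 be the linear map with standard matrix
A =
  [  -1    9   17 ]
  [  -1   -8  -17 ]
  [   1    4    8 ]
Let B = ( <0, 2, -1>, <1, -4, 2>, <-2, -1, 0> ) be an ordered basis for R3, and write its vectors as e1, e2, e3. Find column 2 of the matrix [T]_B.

<-3, -1, 1>

Column 2 of [T]_B is the B-coordinate vector of T(e2).
In standard coordinates T(e2) = A e2 = <-3, -3, 1>.
Converting to B: <-3, -3, 1> = -3e1 - e2 + e3, so the coordinate vector is <-3, -1, 1>.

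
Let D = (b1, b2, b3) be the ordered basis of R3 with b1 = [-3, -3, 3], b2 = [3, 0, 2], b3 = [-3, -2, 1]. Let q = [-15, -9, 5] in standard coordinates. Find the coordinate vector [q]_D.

[3, -2, 0]

[q]_D is the unique c with M c = q, where M has columns b1, ..., b3.
Solving this 3x3 system gives c = (3, -2, 0).
Check: 3b1 - 2b2 + 0·b3 = [-15, -9, 5].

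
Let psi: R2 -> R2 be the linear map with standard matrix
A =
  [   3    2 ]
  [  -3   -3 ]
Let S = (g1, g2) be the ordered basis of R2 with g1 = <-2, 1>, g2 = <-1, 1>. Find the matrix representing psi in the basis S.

[[1, 1], [2, -1]]

The j-th column of [psi]_S is [psi(gj)]_S.
psi(g1) = A g1 = <-4, 3> = g1 + 2g2, so column 1 is <1, 2>.
Repeating for g2 and assembling the columns gives [[1, 1], [2, -1]].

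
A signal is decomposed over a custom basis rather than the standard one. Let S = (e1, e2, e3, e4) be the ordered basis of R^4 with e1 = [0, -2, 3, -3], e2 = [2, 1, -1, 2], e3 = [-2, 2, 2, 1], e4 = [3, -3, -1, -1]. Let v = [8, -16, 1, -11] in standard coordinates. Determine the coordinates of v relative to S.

[1, -2, 0, 4]

Write v = c_1 e1 + ... + c_4 e4 and solve for the c_i.
Row-reducing the augmented matrix [M | v] gives c = (1, -2, 0, 4).
Check: e1 - 2e2 + 0·e3 + 4e4 = [8, -16, 1, -11].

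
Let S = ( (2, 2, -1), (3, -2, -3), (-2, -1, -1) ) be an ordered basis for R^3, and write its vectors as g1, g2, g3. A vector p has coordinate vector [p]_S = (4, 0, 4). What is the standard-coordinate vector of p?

(0, 4, -8)

p = M [p]_S, where M has columns g1, ..., g3.
Carrying out the matrix-vector product, p = (0, 4, -8).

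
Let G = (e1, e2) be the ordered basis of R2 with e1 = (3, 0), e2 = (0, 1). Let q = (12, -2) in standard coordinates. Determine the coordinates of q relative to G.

[q]_G is the unique c with M c = q, where M has columns e1, e2.
System: 3c_1 + 0c_2 = 12, 0c_1 + c_2 = -2; solving gives c_1 = 4, c_2 = -2.
Check: 4e1 - 2e2 = (12, -2).

(4, -2)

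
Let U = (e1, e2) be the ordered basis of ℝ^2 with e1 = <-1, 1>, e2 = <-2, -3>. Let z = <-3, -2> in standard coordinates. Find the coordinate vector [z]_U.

<1, 1>

We seek scalars with c_1 e1 + c_2 e2 = z; equivalently solve M c = z where the columns of M are e1, e2.
System: -c_1 - 2c_2 = -3, c_1 - 3c_2 = -2; solving gives c_1 = 1, c_2 = 1.
Check: e1 + e2 = <-3, -2>.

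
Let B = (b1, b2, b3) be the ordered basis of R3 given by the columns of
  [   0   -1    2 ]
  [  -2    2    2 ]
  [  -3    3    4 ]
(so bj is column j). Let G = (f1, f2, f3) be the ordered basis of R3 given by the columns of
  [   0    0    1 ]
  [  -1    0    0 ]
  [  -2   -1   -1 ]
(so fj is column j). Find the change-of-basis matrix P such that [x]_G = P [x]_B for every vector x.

Column j of P is [bj]_G, since P maps B-coordinates to G-coordinates.
Expressing b1 in G: b1 = 2f1 - f2 + 0·f3, so column 1 of P is (2, -1, 0).
Doing the same for each bj gives P = [[2, -2, -2], [-1, 2, -2], [0, -1, 2]].

[[2, -2, -2], [-1, 2, -2], [0, -1, 2]]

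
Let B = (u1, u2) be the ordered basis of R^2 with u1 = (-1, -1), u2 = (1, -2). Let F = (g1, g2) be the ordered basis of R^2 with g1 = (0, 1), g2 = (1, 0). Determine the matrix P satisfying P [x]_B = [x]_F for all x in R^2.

[[-1, -2], [-1, 1]]

Let M have columns uj and N have columns gj. Then for every x, N [x]_F = x = M [x]_B, so P = N^(-1) M.
Since det N = -1, N^(-1) has integer entries; multiplying gives P = [[-1, -2], [-1, 1]].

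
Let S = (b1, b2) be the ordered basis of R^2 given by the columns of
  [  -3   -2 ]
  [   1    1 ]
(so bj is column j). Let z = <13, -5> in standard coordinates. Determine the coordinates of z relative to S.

<-3, -2>

We seek scalars with c_1 b1 + c_2 b2 = z; equivalently solve M c = z where the columns of M are b1, b2.
System: -3c_1 - 2c_2 = 13, c_1 + c_2 = -5; solving gives c_1 = -3, c_2 = -2.
Check: -3b1 - 2b2 = <13, -5>.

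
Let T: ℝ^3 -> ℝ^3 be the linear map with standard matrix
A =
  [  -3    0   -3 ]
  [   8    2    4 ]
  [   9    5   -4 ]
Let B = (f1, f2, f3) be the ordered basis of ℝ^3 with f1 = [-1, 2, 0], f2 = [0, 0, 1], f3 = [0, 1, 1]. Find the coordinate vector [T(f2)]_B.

Compute T(f2) = A f2 = [-3, 4, -4] in standard coordinates.
Then write this in B-coordinates: solve for y in y_1 f1 + ... + y_3 f3 = [-3, 4, -4].
This gives y = [3, -2, -2], which is column 2 of [T]_B.

[3, -2, -2]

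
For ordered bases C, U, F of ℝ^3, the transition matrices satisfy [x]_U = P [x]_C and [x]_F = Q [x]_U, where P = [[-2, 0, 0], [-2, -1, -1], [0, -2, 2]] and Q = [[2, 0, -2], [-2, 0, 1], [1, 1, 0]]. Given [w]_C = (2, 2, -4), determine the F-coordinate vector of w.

First [w]_U = P [w]_C = (-4, -2, -12).
Then [w]_F = Q [w]_U = (16, -4, -6).

(16, -4, -6)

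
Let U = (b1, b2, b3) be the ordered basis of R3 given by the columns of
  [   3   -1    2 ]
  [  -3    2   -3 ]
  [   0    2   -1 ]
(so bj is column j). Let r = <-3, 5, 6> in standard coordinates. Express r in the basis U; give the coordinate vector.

[r]_U is the unique c with M c = r, where M has columns b1, ..., b3.
Solving this 3x3 system gives c = (-1, 4, 2).
Check: -b1 + 4b2 + 2b3 = <-3, 5, 6>.

<-1, 4, 2>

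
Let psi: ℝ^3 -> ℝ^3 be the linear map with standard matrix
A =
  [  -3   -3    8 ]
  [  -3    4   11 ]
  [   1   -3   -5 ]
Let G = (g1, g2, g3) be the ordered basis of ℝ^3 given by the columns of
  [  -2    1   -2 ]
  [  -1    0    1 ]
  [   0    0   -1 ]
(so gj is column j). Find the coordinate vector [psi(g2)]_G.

Column 2 of [psi]_G is the G-coordinate vector of psi(g2).
In standard coordinates psi(g2) = A g2 = (-3, -3, 1).
Converting to G: (-3, -3, 1) = 2g1 - g2 - g3, so the coordinate vector is (2, -1, -1).

(2, -1, -1)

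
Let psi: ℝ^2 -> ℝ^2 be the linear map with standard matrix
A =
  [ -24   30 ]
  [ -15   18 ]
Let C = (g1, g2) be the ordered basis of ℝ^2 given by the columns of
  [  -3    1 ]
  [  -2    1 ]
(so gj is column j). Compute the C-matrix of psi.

The j-th column of [psi]_C is [psi(gj)]_C.
psi(g1) = A g1 = [12, 9] = -3g1 + 3g2, so column 1 is [-3, 3].
Repeating for g2 and assembling the columns gives [[-3, -3], [3, -3]].

[[-3, -3], [3, -3]]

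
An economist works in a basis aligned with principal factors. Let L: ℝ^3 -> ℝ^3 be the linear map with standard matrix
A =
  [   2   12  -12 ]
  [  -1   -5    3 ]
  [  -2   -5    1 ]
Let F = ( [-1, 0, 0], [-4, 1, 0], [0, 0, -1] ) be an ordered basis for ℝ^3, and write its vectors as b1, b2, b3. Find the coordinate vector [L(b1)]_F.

[-2, 1, -2]

Column 1 of [L]_F is the F-coordinate vector of L(b1).
In standard coordinates L(b1) = A b1 = [-2, 1, 2].
Converting to F: [-2, 1, 2] = -2b1 + b2 - 2b3, so the coordinate vector is [-2, 1, -2].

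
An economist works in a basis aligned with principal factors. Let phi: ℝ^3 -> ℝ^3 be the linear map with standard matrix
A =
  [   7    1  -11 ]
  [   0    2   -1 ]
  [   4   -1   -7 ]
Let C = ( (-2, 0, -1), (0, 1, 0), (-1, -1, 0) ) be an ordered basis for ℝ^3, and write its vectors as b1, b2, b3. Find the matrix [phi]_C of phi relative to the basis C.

[[1, 1, 3], [2, -1, 0], [1, -3, 2]]

Let P have columns b1, ..., b3. Then [phi]_C = P^(-1) A P.
Here det P = -1, so P^(-1) is integer; computing A P first and then P^(-1)(A P) gives [[1, 1, 3], [2, -1, 0], [1, -3, 2]].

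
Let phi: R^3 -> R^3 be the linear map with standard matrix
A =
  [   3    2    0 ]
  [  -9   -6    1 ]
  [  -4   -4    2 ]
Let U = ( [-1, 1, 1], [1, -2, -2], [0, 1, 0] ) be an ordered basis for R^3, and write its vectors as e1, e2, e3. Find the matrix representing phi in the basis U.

With P the matrix whose columns are e1, ..., e3, [phi]_U = P^(-1) A P.
Column by column: phi(e1) = A e1 = [-1, 4, 2]; its U-coordinates [0, -1, 2] give column 1.
Continuing for each basis vector yields [phi]_U = [[0, 2, 0], [-1, 1, 2], [2, 1, -2]].

[[0, 2, 0], [-1, 1, 2], [2, 1, -2]]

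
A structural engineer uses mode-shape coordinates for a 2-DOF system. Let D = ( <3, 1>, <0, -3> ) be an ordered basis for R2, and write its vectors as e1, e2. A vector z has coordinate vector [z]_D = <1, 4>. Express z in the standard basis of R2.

By definition z = e1 + 4e2.
Summing componentwise gives <3, -11>.

<3, -11>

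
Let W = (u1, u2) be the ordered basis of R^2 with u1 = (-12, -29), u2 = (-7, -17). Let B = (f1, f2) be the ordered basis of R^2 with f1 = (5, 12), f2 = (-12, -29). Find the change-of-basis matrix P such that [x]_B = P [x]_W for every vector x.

[[0, 1], [1, 1]]

Let M have columns uj and N have columns fj. Then for every x, N [x]_B = x = M [x]_W, so P = N^(-1) M.
Since det N = -1, N^(-1) has integer entries; multiplying gives P = [[0, 1], [1, 1]].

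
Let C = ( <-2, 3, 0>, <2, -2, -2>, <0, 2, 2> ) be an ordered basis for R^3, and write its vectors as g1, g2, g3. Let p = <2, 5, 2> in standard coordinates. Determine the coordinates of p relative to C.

[p]_C is the unique c with M c = p, where M has columns g1, ..., g3.
Solving this 3x3 system gives c = (1, 2, 3).
Check: g1 + 2g2 + 3g3 = <2, 5, 2>.

<1, 2, 3>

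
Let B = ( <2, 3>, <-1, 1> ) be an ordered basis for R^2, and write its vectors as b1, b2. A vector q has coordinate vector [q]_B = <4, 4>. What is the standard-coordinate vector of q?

<4, 16>

By definition q = 4b1 + 4b2.
Summing componentwise gives <4, 16>.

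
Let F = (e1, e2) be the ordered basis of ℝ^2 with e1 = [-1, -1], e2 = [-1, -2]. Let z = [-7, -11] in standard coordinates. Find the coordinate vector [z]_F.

We seek scalars with c_1 e1 + c_2 e2 = z; equivalently solve M c = z where the columns of M are e1, e2.
System: -c_1 - c_2 = -7, -c_1 - 2c_2 = -11; solving gives c_1 = 3, c_2 = 4.
Check: 3e1 + 4e2 = [-7, -11].

[3, 4]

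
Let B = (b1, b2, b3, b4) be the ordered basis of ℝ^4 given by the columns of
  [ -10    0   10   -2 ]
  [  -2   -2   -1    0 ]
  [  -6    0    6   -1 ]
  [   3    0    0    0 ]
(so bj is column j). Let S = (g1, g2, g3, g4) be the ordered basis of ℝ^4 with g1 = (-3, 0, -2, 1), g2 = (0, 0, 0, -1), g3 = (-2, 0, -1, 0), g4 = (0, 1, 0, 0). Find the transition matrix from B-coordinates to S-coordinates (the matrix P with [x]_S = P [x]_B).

Take x = bj: its B-coordinates are the j-th standard unit vector, so P e_j — column j of P — equals [bj]_S.
b1 = 2g1 - g2 + 2g3 - 2g4, giving column 1 = (2, -1, 2, -2); repeating for each j gives P = [[2, 0, -2, 0], [-1, 0, -2, 0], [2, 0, -2, 1], [-2, -2, -1, 0]].

[[2, 0, -2, 0], [-1, 0, -2, 0], [2, 0, -2, 1], [-2, -2, -1, 0]]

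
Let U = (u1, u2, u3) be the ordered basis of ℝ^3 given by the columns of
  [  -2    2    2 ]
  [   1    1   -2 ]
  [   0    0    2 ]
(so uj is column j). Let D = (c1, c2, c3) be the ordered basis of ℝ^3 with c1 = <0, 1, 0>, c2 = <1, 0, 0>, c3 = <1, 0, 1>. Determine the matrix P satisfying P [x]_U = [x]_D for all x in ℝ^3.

Take x = uj: its U-coordinates are the j-th standard unit vector, so P e_j — column j of P — equals [uj]_D.
u1 = c1 - 2c2 + 0·c3, giving column 1 = <1, -2, 0>; repeating for each j gives P = [[1, 1, -2], [-2, 2, 0], [0, 0, 2]].

[[1, 1, -2], [-2, 2, 0], [0, 0, 2]]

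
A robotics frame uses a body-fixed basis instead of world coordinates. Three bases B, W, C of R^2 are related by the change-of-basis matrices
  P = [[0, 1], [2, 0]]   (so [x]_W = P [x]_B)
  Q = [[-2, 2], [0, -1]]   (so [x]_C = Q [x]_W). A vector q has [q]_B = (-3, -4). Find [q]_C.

(-4, 6)

Apply P to get W-coordinates (-4, -6), then Q to get C-coordinates.
The result is [q]_C = (-4, 6).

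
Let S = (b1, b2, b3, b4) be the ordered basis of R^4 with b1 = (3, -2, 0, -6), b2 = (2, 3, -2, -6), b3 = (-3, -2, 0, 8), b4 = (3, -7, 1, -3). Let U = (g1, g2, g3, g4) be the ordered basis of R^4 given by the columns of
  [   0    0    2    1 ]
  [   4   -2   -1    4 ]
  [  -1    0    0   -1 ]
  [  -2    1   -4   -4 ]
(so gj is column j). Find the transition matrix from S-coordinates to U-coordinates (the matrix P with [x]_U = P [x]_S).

Column j of P is [bj]_U, since P maps S-coordinates to U-coordinates.
Expressing b1 in U: b1 = g1 + 0·g2 + 2g3 - g4, so column 1 of P is (1, 0, 2, -1).
Doing the same for each bj gives P = [[1, 2, -1, -2], [0, 2, 2, 1], [2, 1, -2, 1], [-1, 0, 1, 1]].

[[1, 2, -1, -2], [0, 2, 2, 1], [2, 1, -2, 1], [-1, 0, 1, 1]]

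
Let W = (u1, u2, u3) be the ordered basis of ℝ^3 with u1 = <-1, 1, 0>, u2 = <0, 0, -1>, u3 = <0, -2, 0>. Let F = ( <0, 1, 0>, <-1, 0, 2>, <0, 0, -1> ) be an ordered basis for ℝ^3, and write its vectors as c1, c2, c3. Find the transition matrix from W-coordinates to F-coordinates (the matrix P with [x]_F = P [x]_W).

Column j of P is [uj]_F, since P maps W-coordinates to F-coordinates.
Expressing u1 in F: u1 = c1 + c2 + 2c3, so column 1 of P is <1, 1, 2>.
Doing the same for each uj gives P = [[1, 0, -2], [1, 0, 0], [2, 1, 0]].

[[1, 0, -2], [1, 0, 0], [2, 1, 0]]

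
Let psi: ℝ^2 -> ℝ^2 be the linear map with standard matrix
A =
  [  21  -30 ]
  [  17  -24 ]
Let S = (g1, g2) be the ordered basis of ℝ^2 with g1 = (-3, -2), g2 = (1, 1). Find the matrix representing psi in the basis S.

Let P have columns g1, g2. Then [psi]_S = P^(-1) A P.
Here det P = -1, so P^(-1) is integer; computing A P first and then P^(-1)(A P) gives [[0, 2], [-3, -3]].

[[0, 2], [-3, -3]]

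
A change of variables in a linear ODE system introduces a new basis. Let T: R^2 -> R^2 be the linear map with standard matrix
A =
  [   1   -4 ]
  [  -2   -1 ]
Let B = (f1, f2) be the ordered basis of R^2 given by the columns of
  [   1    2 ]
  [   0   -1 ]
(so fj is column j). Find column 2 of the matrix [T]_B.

(0, 3)

Column 2 of [T]_B is the B-coordinate vector of T(f2).
In standard coordinates T(f2) = A f2 = (6, -3).
Converting to B: (6, -3) = 0·f1 + 3f2, so the coordinate vector is (0, 3).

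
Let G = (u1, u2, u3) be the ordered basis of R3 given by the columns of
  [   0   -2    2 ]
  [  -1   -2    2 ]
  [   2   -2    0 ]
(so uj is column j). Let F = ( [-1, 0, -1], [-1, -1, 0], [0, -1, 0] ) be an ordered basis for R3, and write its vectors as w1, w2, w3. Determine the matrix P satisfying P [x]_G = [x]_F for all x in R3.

[[-2, 2, 0], [2, 0, -2], [-1, 2, 0]]

Column j of P is [uj]_F, since P maps G-coordinates to F-coordinates.
Expressing u1 in F: u1 = -2w1 + 2w2 - w3, so column 1 of P is [-2, 2, -1].
Doing the same for each uj gives P = [[-2, 2, 0], [2, 0, -2], [-1, 2, 0]].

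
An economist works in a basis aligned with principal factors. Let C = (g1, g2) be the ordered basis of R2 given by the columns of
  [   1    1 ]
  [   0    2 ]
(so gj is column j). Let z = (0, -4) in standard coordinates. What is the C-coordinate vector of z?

(2, -2)

We seek scalars with c_1 g1 + c_2 g2 = z; equivalently solve M c = z where the columns of M are g1, g2.
System: c_1 + c_2 = 0, 0c_1 + 2c_2 = -4; solving gives c_1 = 2, c_2 = -2.
Check: 2g1 - 2g2 = (0, -4).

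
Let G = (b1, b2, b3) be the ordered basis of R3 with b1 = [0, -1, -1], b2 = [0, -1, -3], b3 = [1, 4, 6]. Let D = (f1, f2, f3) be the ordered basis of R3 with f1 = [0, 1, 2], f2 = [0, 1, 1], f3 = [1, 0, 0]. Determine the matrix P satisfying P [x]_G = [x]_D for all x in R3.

Column j of P is [bj]_D, since P maps G-coordinates to D-coordinates.
Expressing b1 in D: b1 = 0·f1 - f2 + 0·f3, so column 1 of P is [0, -1, 0].
Doing the same for each bj gives P = [[0, -2, 2], [-1, 1, 2], [0, 0, 1]].

[[0, -2, 2], [-1, 1, 2], [0, 0, 1]]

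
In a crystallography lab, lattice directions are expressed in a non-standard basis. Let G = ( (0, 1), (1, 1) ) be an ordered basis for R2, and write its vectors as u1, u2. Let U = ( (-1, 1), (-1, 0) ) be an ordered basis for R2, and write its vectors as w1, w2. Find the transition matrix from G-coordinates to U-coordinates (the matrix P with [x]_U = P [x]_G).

[[1, 1], [-1, -2]]

Take x = uj: its G-coordinates are the j-th standard unit vector, so P e_j — column j of P — equals [uj]_U.
u1 = w1 - w2, giving column 1 = (1, -1); repeating for each j gives P = [[1, 1], [-1, -2]].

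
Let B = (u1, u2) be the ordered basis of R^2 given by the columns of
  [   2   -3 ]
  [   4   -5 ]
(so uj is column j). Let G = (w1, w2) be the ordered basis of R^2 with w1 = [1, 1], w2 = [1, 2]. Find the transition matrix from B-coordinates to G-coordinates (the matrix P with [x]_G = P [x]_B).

[[0, -1], [2, -2]]

Let M have columns uj and N have columns wj. Then for every x, N [x]_G = x = M [x]_B, so P = N^(-1) M.
Since det N = 1, N^(-1) has integer entries; multiplying gives P = [[0, -1], [2, -2]].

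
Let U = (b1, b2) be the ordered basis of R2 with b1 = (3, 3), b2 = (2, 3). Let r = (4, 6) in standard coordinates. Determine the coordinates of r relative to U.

(0, 2)

We seek scalars with c_1 b1 + c_2 b2 = r; equivalently solve M c = r where the columns of M are b1, b2.
System: 3c_1 + 2c_2 = 4, 3c_1 + 3c_2 = 6; solving gives c_1 = 0, c_2 = 2.
Check: 0·b1 + 2b2 = (4, 6).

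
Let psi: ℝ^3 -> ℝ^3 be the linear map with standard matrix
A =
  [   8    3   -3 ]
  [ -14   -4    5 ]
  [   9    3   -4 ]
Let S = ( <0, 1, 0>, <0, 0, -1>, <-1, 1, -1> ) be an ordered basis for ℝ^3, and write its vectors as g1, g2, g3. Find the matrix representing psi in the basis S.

[[-1, -2, 3], [0, -1, 0], [-3, -3, 2]]

Let P have columns g1, ..., g3. Then [psi]_S = P^(-1) A P.
Here det P = 1, so P^(-1) is integer; computing A P first and then P^(-1)(A P) gives [[-1, -2, 3], [0, -1, 0], [-3, -3, 2]].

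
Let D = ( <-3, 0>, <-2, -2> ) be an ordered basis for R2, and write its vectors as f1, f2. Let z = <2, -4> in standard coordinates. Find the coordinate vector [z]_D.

[z]_D is the unique c with M c = z, where M has columns f1, f2.
System: -3c_1 - 2c_2 = 2, 0c_1 - 2c_2 = -4; solving gives c_1 = -2, c_2 = 2.
Check: -2f1 + 2f2 = <2, -4>.

<-2, 2>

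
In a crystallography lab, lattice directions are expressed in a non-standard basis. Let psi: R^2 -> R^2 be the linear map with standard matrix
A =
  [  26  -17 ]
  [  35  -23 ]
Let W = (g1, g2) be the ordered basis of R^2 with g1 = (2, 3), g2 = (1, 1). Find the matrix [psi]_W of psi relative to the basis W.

The j-th column of [psi]_W is [psi(gj)]_W.
psi(g1) = A g1 = (1, 1) = 0·g1 + g2, so column 1 is (0, 1).
Repeating for g2 and assembling the columns gives [[0, 3], [1, 3]].

[[0, 3], [1, 3]]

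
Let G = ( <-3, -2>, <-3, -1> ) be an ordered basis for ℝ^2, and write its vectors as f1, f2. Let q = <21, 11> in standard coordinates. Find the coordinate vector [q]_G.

[q]_G is the unique c with M c = q, where M has columns f1, f2.
System: -3c_1 - 3c_2 = 21, -2c_1 - c_2 = 11; solving gives c_1 = -4, c_2 = -3.
Check: -4f1 - 3f2 = <21, 11>.

<-4, -3>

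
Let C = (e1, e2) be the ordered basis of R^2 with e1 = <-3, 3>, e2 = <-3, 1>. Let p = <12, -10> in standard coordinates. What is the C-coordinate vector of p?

[p]_C is the unique c with M c = p, where M has columns e1, e2.
System: -3c_1 - 3c_2 = 12, 3c_1 + c_2 = -10; solving gives c_1 = -3, c_2 = -1.
Check: -3e1 - e2 = <12, -10>.

<-3, -1>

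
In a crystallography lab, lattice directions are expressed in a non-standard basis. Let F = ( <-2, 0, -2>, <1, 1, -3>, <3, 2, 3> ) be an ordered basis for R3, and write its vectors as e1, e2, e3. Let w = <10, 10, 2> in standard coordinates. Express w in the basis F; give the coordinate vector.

[w]_F is the unique c with M c = w, where M has columns e1, ..., e3.
Row-reducing the augmented matrix [M | w] gives c = (2, 2, 4).
Check: 2e1 + 2e2 + 4e3 = <10, 10, 2>.

<2, 2, 4>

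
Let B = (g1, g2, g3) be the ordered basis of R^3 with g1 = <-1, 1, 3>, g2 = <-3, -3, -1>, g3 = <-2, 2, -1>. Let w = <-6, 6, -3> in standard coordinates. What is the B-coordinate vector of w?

Write w = c_1 g1 + ... + c_3 g3 and solve for the c_i.
Gaussian elimination on [M | w] yields c = (0, 0, 3).
Check: 0·g1 + 0·g2 + 3g3 = <-6, 6, -3>.

<0, 0, 3>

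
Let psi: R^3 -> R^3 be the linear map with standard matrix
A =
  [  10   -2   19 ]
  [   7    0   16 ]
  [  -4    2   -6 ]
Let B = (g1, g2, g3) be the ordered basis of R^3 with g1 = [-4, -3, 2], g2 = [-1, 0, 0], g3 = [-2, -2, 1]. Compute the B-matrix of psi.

Let P have columns g1, ..., g3. Then [psi]_B = P^(-1) A P.
Here det P = 1, so P^(-1) is integer; computing A P first and then P^(-1)(A P) gives [[0, 1, -2], [0, 2, 1], [-2, 2, 2]].

[[0, 1, -2], [0, 2, 1], [-2, 2, 2]]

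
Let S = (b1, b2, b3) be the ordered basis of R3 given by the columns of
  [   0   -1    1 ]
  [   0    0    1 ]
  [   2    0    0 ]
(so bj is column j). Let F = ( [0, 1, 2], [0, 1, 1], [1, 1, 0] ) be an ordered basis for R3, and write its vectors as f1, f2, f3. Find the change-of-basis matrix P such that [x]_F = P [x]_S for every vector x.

[[2, -1, 0], [-2, 2, 0], [0, -1, 1]]

Let M have columns bj and N have columns fj. Then for every x, N [x]_F = x = M [x]_S, so P = N^(-1) M.
Since det N = -1, N^(-1) has integer entries; multiplying gives P = [[2, -1, 0], [-2, 2, 0], [0, -1, 1]].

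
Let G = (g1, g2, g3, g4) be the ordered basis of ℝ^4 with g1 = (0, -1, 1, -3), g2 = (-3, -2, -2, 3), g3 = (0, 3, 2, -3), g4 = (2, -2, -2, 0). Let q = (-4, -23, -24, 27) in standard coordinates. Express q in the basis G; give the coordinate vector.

Write q = c_1 g1 + ... + c_4 g4 and solve for the c_i.
Solving this 4x4 system gives c = (-2, 4, -3, 4).
Check: -2g1 + 4g2 - 3g3 + 4g4 = (-4, -23, -24, 27).

(-2, 4, -3, 4)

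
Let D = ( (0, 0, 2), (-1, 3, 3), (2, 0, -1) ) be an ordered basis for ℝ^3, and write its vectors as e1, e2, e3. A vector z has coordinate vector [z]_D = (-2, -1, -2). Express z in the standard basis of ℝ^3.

(-3, -3, -5)

The coordinates say z = -2e1 - e2 - 2e3; adding the scaled basis vectors gives (-3, -3, -5).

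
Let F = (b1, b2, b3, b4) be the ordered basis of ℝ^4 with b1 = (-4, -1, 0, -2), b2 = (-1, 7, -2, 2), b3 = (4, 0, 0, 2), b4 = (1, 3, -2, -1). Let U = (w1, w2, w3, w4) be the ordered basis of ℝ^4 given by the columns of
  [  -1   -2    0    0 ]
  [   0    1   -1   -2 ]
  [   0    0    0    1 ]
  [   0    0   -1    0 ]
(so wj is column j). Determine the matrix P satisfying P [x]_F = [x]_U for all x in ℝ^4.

[[2, -1, 0, -1], [1, 1, -2, 0], [2, -2, -2, 1], [0, -2, 0, -2]]

Column j of P is [bj]_U, since P maps F-coordinates to U-coordinates.
Expressing b1 in U: b1 = 2w1 + w2 + 2w3 + 0·w4, so column 1 of P is (2, 1, 2, 0).
Doing the same for each bj gives P = [[2, -1, 0, -1], [1, 1, -2, 0], [2, -2, -2, 1], [0, -2, 0, -2]].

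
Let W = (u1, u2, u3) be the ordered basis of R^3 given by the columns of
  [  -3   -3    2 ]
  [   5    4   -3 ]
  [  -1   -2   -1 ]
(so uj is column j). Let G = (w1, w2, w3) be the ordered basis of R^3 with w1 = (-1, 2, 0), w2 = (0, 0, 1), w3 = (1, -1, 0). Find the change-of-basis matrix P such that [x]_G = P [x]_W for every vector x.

Take x = uj: its W-coordinates are the j-th standard unit vector, so P e_j — column j of P — equals [uj]_G.
u1 = 2w1 - w2 - w3, giving column 1 = (2, -1, -1); repeating for each j gives P = [[2, 1, -1], [-1, -2, -1], [-1, -2, 1]].

[[2, 1, -1], [-1, -2, -1], [-1, -2, 1]]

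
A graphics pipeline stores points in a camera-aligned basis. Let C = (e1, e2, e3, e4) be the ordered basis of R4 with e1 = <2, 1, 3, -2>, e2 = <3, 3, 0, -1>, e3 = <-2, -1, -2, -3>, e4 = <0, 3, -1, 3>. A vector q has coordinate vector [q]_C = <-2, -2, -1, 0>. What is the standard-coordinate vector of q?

q = M [q]_C, where M has columns e1, ..., e4.
Carrying out the matrix-vector product, q = <-8, -7, -4, 9>.

<-8, -7, -4, 9>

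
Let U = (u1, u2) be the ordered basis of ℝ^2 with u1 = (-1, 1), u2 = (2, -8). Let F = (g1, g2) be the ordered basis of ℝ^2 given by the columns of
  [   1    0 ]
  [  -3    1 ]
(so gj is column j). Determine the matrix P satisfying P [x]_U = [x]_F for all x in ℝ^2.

Let M have columns uj and N have columns gj. Then for every x, N [x]_F = x = M [x]_U, so P = N^(-1) M.
Since det N = 1, N^(-1) has integer entries; multiplying gives P = [[-1, 2], [-2, -2]].

[[-1, 2], [-2, -2]]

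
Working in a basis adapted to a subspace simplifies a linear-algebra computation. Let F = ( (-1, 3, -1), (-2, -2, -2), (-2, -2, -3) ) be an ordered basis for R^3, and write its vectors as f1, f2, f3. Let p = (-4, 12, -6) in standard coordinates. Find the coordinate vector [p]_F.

Write p = c_1 f1 + ... + c_3 f3 and solve for the c_i.
Solving this 3x3 system gives c = (4, -2, 2).
Check: 4f1 - 2f2 + 2f3 = (-4, 12, -6).

(4, -2, 2)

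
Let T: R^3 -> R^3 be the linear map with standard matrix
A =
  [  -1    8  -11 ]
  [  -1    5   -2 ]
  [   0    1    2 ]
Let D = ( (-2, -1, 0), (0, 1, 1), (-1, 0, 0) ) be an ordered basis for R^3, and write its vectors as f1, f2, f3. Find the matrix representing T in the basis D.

Let P have columns f1, ..., f3. Then [T]_D = P^(-1) A P.
Here det P = 1, so P^(-1) is integer; computing A P first and then P^(-1)(A P) gives [[2, 0, -1], [-1, 3, 0], [2, 3, 1]].

[[2, 0, -1], [-1, 3, 0], [2, 3, 1]]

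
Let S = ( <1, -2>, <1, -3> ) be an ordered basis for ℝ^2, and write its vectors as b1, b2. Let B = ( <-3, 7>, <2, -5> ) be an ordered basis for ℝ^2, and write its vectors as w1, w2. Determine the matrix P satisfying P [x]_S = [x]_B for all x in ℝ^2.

Take x = bj: its S-coordinates are the j-th standard unit vector, so P e_j — column j of P — equals [bj]_B.
b1 = -w1 - w2, giving column 1 = <-1, -1>; repeating for each j gives P = [[-1, 1], [-1, 2]].

[[-1, 1], [-1, 2]]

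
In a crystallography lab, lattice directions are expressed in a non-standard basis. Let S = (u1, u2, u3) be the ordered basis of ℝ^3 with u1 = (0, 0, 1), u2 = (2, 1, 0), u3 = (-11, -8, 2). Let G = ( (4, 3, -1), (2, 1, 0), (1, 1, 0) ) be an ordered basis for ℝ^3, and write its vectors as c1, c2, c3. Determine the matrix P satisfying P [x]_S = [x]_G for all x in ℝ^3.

[[-1, 0, -2], [1, 1, -1], [2, 0, -1]]

Let M have columns uj and N have columns cj. Then for every x, N [x]_G = x = M [x]_S, so P = N^(-1) M.
Since det N = -1, N^(-1) has integer entries; multiplying gives P = [[-1, 0, -2], [1, 1, -1], [2, 0, -1]].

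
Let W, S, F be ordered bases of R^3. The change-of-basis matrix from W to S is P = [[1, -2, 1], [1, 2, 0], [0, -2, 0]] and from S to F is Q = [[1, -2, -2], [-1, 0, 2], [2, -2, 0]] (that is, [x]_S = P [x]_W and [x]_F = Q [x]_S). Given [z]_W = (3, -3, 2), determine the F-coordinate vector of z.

(5, 1, 28)

First [z]_S = P [z]_W = (11, -3, 6).
Then [z]_F = Q [z]_S = (5, 1, 28).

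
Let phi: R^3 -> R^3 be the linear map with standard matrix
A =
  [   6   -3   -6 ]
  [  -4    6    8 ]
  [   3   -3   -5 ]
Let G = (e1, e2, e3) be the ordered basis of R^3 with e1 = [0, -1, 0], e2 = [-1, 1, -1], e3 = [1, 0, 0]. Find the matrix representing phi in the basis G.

[[3, -1, 1], [-3, 1, -3], [0, -2, 3]]

Let P have columns e1, ..., e3. Then [phi]_G = P^(-1) A P.
Here det P = 1, so P^(-1) is integer; computing A P first and then P^(-1)(A P) gives [[3, -1, 1], [-3, 1, -3], [0, -2, 3]].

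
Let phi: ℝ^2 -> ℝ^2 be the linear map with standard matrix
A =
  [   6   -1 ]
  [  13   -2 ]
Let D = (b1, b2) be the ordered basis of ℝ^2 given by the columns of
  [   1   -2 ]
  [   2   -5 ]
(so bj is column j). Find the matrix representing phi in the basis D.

Let P have columns b1, b2. Then [phi]_D = P^(-1) A P.
Here det P = -1, so P^(-1) is integer; computing A P first and then P^(-1)(A P) gives [[2, -3], [-1, 2]].

[[2, -3], [-1, 2]]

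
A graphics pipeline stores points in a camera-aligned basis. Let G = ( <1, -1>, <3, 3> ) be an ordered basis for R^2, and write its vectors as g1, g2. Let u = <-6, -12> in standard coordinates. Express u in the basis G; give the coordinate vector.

We seek scalars with c_1 g1 + c_2 g2 = u; equivalently solve M c = u where the columns of M are g1, g2.
System: c_1 + 3c_2 = -6, -c_1 + 3c_2 = -12; solving gives c_1 = 3, c_2 = -3.
Check: 3g1 - 3g2 = <-6, -12>.

<3, -3>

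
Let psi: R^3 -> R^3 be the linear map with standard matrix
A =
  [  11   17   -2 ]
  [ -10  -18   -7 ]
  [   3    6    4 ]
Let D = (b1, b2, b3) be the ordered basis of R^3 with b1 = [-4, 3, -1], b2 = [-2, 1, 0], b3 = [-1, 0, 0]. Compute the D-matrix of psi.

[[-2, 0, 3], [-1, 2, 1], [1, 1, -3]]

With P the matrix whose columns are b1, ..., b3, [psi]_D = P^(-1) A P.
Column by column: psi(b1) = A b1 = [9, -7, 2]; its D-coordinates [-2, -1, 1] give column 1.
Continuing for each basis vector yields [psi]_D = [[-2, 0, 3], [-1, 2, 1], [1, 1, -3]].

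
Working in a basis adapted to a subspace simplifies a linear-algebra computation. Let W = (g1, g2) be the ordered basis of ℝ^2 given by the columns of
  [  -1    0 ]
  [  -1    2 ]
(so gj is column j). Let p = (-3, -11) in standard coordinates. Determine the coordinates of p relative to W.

(3, -4)

Write p = c_1 g1 + c_2 g2 and solve for the c_i.
System: -c_1 + 0c_2 = -3, -c_1 + 2c_2 = -11; solving gives c_1 = 3, c_2 = -4.
Check: 3g1 - 4g2 = (-3, -11).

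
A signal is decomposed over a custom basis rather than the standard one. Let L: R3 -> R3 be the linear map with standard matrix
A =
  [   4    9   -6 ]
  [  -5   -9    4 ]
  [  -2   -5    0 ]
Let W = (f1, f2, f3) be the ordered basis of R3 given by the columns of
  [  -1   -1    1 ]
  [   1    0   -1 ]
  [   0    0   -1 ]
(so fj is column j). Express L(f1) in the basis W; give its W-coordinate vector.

[-1, -1, 3]

Compute L(f1) = A f1 = [5, -4, -3] in standard coordinates.
Then write this in W-coordinates: solve for y in y_1 f1 + ... + y_3 f3 = [5, -4, -3].
This gives y = [-1, -1, 3], which is column 1 of [L]_W.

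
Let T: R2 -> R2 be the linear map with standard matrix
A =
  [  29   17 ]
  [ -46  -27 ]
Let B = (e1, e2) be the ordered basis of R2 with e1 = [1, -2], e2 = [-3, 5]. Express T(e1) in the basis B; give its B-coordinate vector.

[1, 2]

Compute T(e1) = A e1 = [-5, 8] in standard coordinates.
Then write this in B-coordinates: solve for y in y_1 e1 + y_2 e2 = [-5, 8].
This gives y = [1, 2], which is column 1 of [T]_B.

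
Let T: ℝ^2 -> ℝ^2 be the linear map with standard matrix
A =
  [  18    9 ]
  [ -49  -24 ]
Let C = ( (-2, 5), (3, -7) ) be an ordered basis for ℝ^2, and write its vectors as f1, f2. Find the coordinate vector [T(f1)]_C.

Compute T(f1) = A f1 = (9, -22) in standard coordinates.
Then write this in C-coordinates: solve for y in y_1 f1 + y_2 f2 = (9, -22).
This gives y = (-3, 1), which is column 1 of [T]_C.

(-3, 1)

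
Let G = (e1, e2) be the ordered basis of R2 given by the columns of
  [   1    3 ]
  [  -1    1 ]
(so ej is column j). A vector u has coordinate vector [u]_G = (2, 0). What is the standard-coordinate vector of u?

(2, -2)

By definition u = 2e1 + 0·e2.
Summing componentwise gives (2, -2).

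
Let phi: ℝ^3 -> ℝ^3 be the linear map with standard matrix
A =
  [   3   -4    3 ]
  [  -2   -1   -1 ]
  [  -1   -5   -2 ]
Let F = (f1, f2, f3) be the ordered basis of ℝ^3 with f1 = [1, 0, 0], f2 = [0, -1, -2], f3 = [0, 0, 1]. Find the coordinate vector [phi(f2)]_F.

Compute phi(f2) = A f2 = [-2, 3, 9] in standard coordinates.
Then write this in F-coordinates: solve for y in y_1 f1 + ... + y_3 f3 = [-2, 3, 9].
This gives y = [-2, -3, 3], which is column 2 of [phi]_F.

[-2, -3, 3]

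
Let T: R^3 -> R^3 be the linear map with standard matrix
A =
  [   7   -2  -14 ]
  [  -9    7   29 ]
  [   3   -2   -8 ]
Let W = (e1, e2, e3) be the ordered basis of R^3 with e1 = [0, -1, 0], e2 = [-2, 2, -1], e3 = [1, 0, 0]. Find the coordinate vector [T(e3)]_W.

[3, -3, 1]

Column 3 of [T]_W is the W-coordinate vector of T(e3).
In standard coordinates T(e3) = A e3 = [7, -9, 3].
Converting to W: [7, -9, 3] = 3e1 - 3e2 + e3, so the coordinate vector is [3, -3, 1].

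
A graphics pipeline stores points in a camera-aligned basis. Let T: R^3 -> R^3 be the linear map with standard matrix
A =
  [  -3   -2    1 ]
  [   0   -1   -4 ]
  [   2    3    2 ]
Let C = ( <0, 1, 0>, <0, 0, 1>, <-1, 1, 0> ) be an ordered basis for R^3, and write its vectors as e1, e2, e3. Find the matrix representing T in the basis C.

[[-3, -3, 0], [3, 2, 1], [2, -1, -1]]

The j-th column of [T]_C is [T(ej)]_C.
T(e1) = A e1 = <-2, -1, 3> = -3e1 + 3e2 + 2e3, so column 1 is <-3, 3, 2>.
Repeating for e2, e3 and assembling the columns gives [[-3, -3, 0], [3, 2, 1], [2, -1, -1]].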